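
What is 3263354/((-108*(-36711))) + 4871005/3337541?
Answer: 15102039972227/6616321253154 ≈ 2.2825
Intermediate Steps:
3263354/((-108*(-36711))) + 4871005/3337541 = 3263354/3964788 + 4871005*(1/3337541) = 3263354*(1/3964788) + 4871005/3337541 = 1631677/1982394 + 4871005/3337541 = 15102039972227/6616321253154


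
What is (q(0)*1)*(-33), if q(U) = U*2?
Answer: 0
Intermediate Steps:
q(U) = 2*U
(q(0)*1)*(-33) = ((2*0)*1)*(-33) = (0*1)*(-33) = 0*(-33) = 0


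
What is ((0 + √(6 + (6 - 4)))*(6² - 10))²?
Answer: 5408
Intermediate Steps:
((0 + √(6 + (6 - 4)))*(6² - 10))² = ((0 + √(6 + 2))*(36 - 10))² = ((0 + √8)*26)² = ((0 + 2*√2)*26)² = ((2*√2)*26)² = (52*√2)² = 5408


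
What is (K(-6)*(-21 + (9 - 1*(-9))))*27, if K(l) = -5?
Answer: 405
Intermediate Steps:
(K(-6)*(-21 + (9 - 1*(-9))))*27 = -5*(-21 + (9 - 1*(-9)))*27 = -5*(-21 + (9 + 9))*27 = -5*(-21 + 18)*27 = -5*(-3)*27 = 15*27 = 405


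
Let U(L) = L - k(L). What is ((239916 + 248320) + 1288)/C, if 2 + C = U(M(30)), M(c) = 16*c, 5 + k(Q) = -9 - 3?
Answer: 489524/495 ≈ 988.94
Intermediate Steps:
k(Q) = -17 (k(Q) = -5 + (-9 - 3) = -5 - 12 = -17)
U(L) = 17 + L (U(L) = L - 1*(-17) = L + 17 = 17 + L)
C = 495 (C = -2 + (17 + 16*30) = -2 + (17 + 480) = -2 + 497 = 495)
((239916 + 248320) + 1288)/C = ((239916 + 248320) + 1288)/495 = (488236 + 1288)*(1/495) = 489524*(1/495) = 489524/495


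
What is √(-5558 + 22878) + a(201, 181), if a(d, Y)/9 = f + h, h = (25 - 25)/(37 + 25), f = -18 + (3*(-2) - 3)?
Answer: -243 + 2*√4330 ≈ -111.39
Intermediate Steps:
f = -27 (f = -18 + (-6 - 3) = -18 - 9 = -27)
h = 0 (h = 0/62 = 0*(1/62) = 0)
a(d, Y) = -243 (a(d, Y) = 9*(-27 + 0) = 9*(-27) = -243)
√(-5558 + 22878) + a(201, 181) = √(-5558 + 22878) - 243 = √17320 - 243 = 2*√4330 - 243 = -243 + 2*√4330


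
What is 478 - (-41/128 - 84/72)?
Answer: 184123/384 ≈ 479.49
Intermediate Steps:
478 - (-41/128 - 84/72) = 478 - (-41*1/128 - 84*1/72) = 478 - (-41/128 - 7/6) = 478 - 1*(-571/384) = 478 + 571/384 = 184123/384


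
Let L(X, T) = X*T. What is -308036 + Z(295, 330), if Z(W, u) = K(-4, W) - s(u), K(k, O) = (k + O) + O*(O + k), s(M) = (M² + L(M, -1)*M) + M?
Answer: -222230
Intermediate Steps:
L(X, T) = T*X
s(M) = M (s(M) = (M² + (-M)*M) + M = (M² - M²) + M = 0 + M = M)
K(k, O) = O + k + O*(O + k) (K(k, O) = (O + k) + O*(O + k) = O + k + O*(O + k))
Z(W, u) = -4 + W² - u - 3*W (Z(W, u) = (W - 4 + W² + W*(-4)) - u = (W - 4 + W² - 4*W) - u = (-4 + W² - 3*W) - u = -4 + W² - u - 3*W)
-308036 + Z(295, 330) = -308036 + (-4 + 295² - 1*330 - 3*295) = -308036 + (-4 + 87025 - 330 - 885) = -308036 + 85806 = -222230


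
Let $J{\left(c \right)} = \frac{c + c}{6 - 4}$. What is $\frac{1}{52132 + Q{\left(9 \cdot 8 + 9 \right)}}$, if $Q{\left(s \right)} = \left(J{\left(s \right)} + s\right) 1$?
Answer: $\frac{1}{52294} \approx 1.9123 \cdot 10^{-5}$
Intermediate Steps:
$J{\left(c \right)} = c$ ($J{\left(c \right)} = \frac{2 c}{2} = 2 c \frac{1}{2} = c$)
$Q{\left(s \right)} = 2 s$ ($Q{\left(s \right)} = \left(s + s\right) 1 = 2 s 1 = 2 s$)
$\frac{1}{52132 + Q{\left(9 \cdot 8 + 9 \right)}} = \frac{1}{52132 + 2 \left(9 \cdot 8 + 9\right)} = \frac{1}{52132 + 2 \left(72 + 9\right)} = \frac{1}{52132 + 2 \cdot 81} = \frac{1}{52132 + 162} = \frac{1}{52294}$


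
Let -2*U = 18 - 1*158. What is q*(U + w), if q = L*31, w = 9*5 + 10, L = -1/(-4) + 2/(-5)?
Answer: -2325/4 ≈ -581.25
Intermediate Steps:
U = 70 (U = -(18 - 1*158)/2 = -(18 - 158)/2 = -1/2*(-140) = 70)
L = -3/20 (L = -1*(-1/4) + 2*(-1/5) = 1/4 - 2/5 = -3/20 ≈ -0.15000)
w = 55 (w = 45 + 10 = 55)
q = -93/20 (q = -3/20*31 = -93/20 ≈ -4.6500)
q*(U + w) = -93*(70 + 55)/20 = -93/20*125 = -2325/4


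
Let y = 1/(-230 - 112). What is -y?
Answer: 1/342 ≈ 0.0029240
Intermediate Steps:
y = -1/342 (y = 1/(-342) = -1/342 ≈ -0.0029240)
-y = -1*(-1/342) = 1/342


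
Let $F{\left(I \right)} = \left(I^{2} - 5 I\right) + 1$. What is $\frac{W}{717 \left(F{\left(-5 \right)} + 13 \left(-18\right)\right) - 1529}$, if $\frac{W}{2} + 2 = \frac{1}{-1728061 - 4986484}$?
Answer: $\frac{13429091}{445644351650} \approx 3.0134 \cdot 10^{-5}$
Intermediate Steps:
$F{\left(I \right)} = 1 + I^{2} - 5 I$
$W = - \frac{26858182}{6714545}$ ($W = -4 + \frac{2}{-1728061 - 4986484} = -4 + \frac{2}{-6714545} = -4 + 2 \left(- \frac{1}{6714545}\right) = -4 - \frac{2}{6714545} = - \frac{26858182}{6714545} \approx -4.0$)
$\frac{W}{717 \left(F{\left(-5 \right)} + 13 \left(-18\right)\right) - 1529} = - \frac{26858182}{6714545 \left(717 \left(\left(1 + \left(-5\right)^{2} - -25\right) + 13 \left(-18\right)\right) - 1529\right)} = - \frac{26858182}{6714545 \left(717 \left(\left(1 + 25 + 25\right) - 234\right) - 1529\right)} = - \frac{26858182}{6714545 \left(717 \left(51 - 234\right) - 1529\right)} = - \frac{26858182}{6714545 \left(717 \left(-183\right) - 1529\right)} = - \frac{26858182}{6714545 \left(-131211 - 1529\right)} = - \frac{26858182}{6714545 \left(-132740\right)} = \left(- \frac{26858182}{6714545}\right) \left(- \frac{1}{132740}\right) = \frac{13429091}{445644351650}$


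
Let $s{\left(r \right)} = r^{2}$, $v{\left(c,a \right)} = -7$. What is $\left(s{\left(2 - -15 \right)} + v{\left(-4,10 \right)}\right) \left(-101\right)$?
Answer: $-28482$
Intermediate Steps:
$\left(s{\left(2 - -15 \right)} + v{\left(-4,10 \right)}\right) \left(-101\right) = \left(\left(2 - -15\right)^{2} - 7\right) \left(-101\right) = \left(\left(2 + 15\right)^{2} - 7\right) \left(-101\right) = \left(17^{2} - 7\right) \left(-101\right) = \left(289 - 7\right) \left(-101\right) = 282 \left(-101\right) = -28482$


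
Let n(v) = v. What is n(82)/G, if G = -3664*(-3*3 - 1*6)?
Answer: 41/27480 ≈ 0.0014920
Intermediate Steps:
G = 54960 (G = -3664*(-9 - 6) = -3664*(-15) = 54960)
n(82)/G = 82/54960 = 82*(1/54960) = 41/27480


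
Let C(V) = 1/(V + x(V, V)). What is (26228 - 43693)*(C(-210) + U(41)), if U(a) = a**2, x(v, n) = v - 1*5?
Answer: -2495483032/85 ≈ -2.9359e+7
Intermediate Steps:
x(v, n) = -5 + v (x(v, n) = v - 5 = -5 + v)
C(V) = 1/(-5 + 2*V) (C(V) = 1/(V + (-5 + V)) = 1/(-5 + 2*V))
(26228 - 43693)*(C(-210) + U(41)) = (26228 - 43693)*(1/(-5 + 2*(-210)) + 41**2) = -17465*(1/(-5 - 420) + 1681) = -17465*(1/(-425) + 1681) = -17465*(-1/425 + 1681) = -17465*714424/425 = -2495483032/85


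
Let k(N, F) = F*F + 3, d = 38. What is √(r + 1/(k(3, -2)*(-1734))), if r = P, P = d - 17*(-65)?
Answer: √582696786/714 ≈ 33.808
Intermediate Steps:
k(N, F) = 3 + F² (k(N, F) = F² + 3 = 3 + F²)
P = 1143 (P = 38 - 17*(-65) = 38 + 1105 = 1143)
r = 1143
√(r + 1/(k(3, -2)*(-1734))) = √(1143 + 1/((3 + (-2)²)*(-1734))) = √(1143 + 1/((3 + 4)*(-1734))) = √(1143 + 1/(7*(-1734))) = √(1143 + 1/(-12138)) = √(1143 - 1/12138) = √(13873733/12138) = √582696786/714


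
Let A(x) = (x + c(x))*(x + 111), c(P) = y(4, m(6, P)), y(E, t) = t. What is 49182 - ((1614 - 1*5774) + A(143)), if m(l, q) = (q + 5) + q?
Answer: -56894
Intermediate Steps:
m(l, q) = 5 + 2*q (m(l, q) = (5 + q) + q = 5 + 2*q)
c(P) = 5 + 2*P
A(x) = (5 + 3*x)*(111 + x) (A(x) = (x + (5 + 2*x))*(x + 111) = (5 + 3*x)*(111 + x))
49182 - ((1614 - 1*5774) + A(143)) = 49182 - ((1614 - 1*5774) + (555 + 3*143**2 + 338*143)) = 49182 - ((1614 - 5774) + (555 + 3*20449 + 48334)) = 49182 - (-4160 + (555 + 61347 + 48334)) = 49182 - (-4160 + 110236) = 49182 - 1*106076 = 49182 - 106076 = -56894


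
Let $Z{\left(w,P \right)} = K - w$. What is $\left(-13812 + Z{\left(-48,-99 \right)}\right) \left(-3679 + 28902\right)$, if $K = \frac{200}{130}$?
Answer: $- \frac{4512697376}{13} \approx -3.4713 \cdot 10^{8}$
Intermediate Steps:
$K = \frac{20}{13}$ ($K = 200 \cdot \frac{1}{130} = \frac{20}{13} \approx 1.5385$)
$Z{\left(w,P \right)} = \frac{20}{13} - w$
$\left(-13812 + Z{\left(-48,-99 \right)}\right) \left(-3679 + 28902\right) = \left(-13812 + \left(\frac{20}{13} - -48\right)\right) \left(-3679 + 28902\right) = \left(-13812 + \left(\frac{20}{13} + 48\right)\right) 25223 = \left(-13812 + \frac{644}{13}\right) 25223 = \left(- \frac{178912}{13}\right) 25223 = - \frac{4512697376}{13}$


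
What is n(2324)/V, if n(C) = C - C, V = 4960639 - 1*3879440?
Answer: 0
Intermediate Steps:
V = 1081199 (V = 4960639 - 3879440 = 1081199)
n(C) = 0
n(2324)/V = 0/1081199 = 0*(1/1081199) = 0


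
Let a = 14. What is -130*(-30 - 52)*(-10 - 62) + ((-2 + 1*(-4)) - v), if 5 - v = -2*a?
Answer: -767559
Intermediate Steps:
v = 33 (v = 5 - (-2)*14 = 5 - 1*(-28) = 5 + 28 = 33)
-130*(-30 - 52)*(-10 - 62) + ((-2 + 1*(-4)) - v) = -130*(-30 - 52)*(-10 - 62) + ((-2 + 1*(-4)) - 1*33) = -(-10660)*(-72) + ((-2 - 4) - 33) = -130*5904 + (-6 - 33) = -767520 - 39 = -767559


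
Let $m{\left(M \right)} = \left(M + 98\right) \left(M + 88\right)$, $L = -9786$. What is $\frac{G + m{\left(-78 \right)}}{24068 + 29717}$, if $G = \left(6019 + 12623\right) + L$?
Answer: $\frac{9056}{53785} \approx 0.16837$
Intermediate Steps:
$m{\left(M \right)} = \left(88 + M\right) \left(98 + M\right)$ ($m{\left(M \right)} = \left(98 + M\right) \left(88 + M\right) = \left(88 + M\right) \left(98 + M\right)$)
$G = 8856$ ($G = \left(6019 + 12623\right) - 9786 = 18642 - 9786 = 8856$)
$\frac{G + m{\left(-78 \right)}}{24068 + 29717} = \frac{8856 + \left(8624 + \left(-78\right)^{2} + 186 \left(-78\right)\right)}{24068 + 29717} = \frac{8856 + \left(8624 + 6084 - 14508\right)}{53785} = \left(8856 + 200\right) \frac{1}{53785} = 9056 \cdot \frac{1}{53785} = \frac{9056}{53785}$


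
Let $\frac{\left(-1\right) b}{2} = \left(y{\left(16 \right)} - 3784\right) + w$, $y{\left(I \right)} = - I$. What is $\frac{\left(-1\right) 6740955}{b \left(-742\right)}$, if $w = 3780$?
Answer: $\frac{1348191}{5936} \approx 227.12$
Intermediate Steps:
$b = 40$ ($b = - 2 \left(\left(\left(-1\right) 16 - 3784\right) + 3780\right) = - 2 \left(\left(-16 - 3784\right) + 3780\right) = - 2 \left(-3800 + 3780\right) = \left(-2\right) \left(-20\right) = 40$)
$\frac{\left(-1\right) 6740955}{b \left(-742\right)} = \frac{\left(-1\right) 6740955}{40 \left(-742\right)} = - \frac{6740955}{-29680} = \left(-6740955\right) \left(- \frac{1}{29680}\right) = \frac{1348191}{5936}$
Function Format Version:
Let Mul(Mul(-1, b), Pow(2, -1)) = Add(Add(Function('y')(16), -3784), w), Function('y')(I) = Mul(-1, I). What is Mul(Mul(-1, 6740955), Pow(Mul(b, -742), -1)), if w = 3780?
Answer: Rational(1348191, 5936) ≈ 227.12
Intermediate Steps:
b = 40 (b = Mul(-2, Add(Add(Mul(-1, 16), -3784), 3780)) = Mul(-2, Add(Add(-16, -3784), 3780)) = Mul(-2, Add(-3800, 3780)) = Mul(-2, -20) = 40)
Mul(Mul(-1, 6740955), Pow(Mul(b, -742), -1)) = Mul(Mul(-1, 6740955), Pow(Mul(40, -742), -1)) = Mul(-6740955, Pow(-29680, -1)) = Mul(-6740955, Rational(-1, 29680)) = Rational(1348191, 5936)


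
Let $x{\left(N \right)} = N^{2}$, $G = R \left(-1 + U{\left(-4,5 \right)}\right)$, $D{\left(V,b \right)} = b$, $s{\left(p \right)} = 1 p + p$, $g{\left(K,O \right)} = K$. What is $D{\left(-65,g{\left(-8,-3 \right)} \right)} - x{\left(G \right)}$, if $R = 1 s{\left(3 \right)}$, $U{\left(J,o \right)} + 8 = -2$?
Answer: $-4364$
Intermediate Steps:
$U{\left(J,o \right)} = -10$ ($U{\left(J,o \right)} = -8 - 2 = -10$)
$s{\left(p \right)} = 2 p$ ($s{\left(p \right)} = p + p = 2 p$)
$R = 6$ ($R = 1 \cdot 2 \cdot 3 = 1 \cdot 6 = 6$)
$G = -66$ ($G = 6 \left(-1 - 10\right) = 6 \left(-11\right) = -66$)
$D{\left(-65,g{\left(-8,-3 \right)} \right)} - x{\left(G \right)} = -8 - \left(-66\right)^{2} = -8 - 4356 = -4364$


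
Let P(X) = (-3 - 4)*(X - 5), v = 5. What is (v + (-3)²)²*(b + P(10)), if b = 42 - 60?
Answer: -10388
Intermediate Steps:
P(X) = 35 - 7*X (P(X) = -7*(-5 + X) = 35 - 7*X)
b = -18
(v + (-3)²)²*(b + P(10)) = (5 + (-3)²)²*(-18 + (35 - 7*10)) = (5 + 9)²*(-18 + (35 - 70)) = 14²*(-18 - 35) = 196*(-53) = -10388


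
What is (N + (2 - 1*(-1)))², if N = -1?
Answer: 4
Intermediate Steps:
(N + (2 - 1*(-1)))² = (-1 + (2 - 1*(-1)))² = (-1 + (2 + 1))² = (-1 + 3)² = 2² = 4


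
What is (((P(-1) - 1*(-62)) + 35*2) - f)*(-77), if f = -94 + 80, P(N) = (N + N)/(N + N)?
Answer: -11319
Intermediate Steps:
P(N) = 1 (P(N) = (2*N)/((2*N)) = (2*N)*(1/(2*N)) = 1)
f = -14
(((P(-1) - 1*(-62)) + 35*2) - f)*(-77) = (((1 - 1*(-62)) + 35*2) - 1*(-14))*(-77) = (((1 + 62) + 70) + 14)*(-77) = ((63 + 70) + 14)*(-77) = (133 + 14)*(-77) = 147*(-77) = -11319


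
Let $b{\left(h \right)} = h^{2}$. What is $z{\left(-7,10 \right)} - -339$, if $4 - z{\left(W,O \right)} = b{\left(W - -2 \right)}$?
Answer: $318$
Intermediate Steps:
$z{\left(W,O \right)} = 4 - \left(2 + W\right)^{2}$ ($z{\left(W,O \right)} = 4 - \left(W - -2\right)^{2} = 4 - \left(W + 2\right)^{2} = 4 - \left(2 + W\right)^{2}$)
$z{\left(-7,10 \right)} - -339 = \left(4 - \left(2 - 7\right)^{2}\right) - -339 = \left(4 - \left(-5\right)^{2}\right) + 339 = \left(4 - 25\right) + 339 = -21 + 339 = 318$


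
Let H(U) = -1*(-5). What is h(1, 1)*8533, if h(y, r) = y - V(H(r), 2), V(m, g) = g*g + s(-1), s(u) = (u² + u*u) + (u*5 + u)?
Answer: 8533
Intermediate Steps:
H(U) = 5
s(u) = 2*u² + 6*u (s(u) = (u² + u²) + (5*u + u) = 2*u² + 6*u)
V(m, g) = -4 + g² (V(m, g) = g*g + 2*(-1)*(3 - 1) = g² + 2*(-1)*2 = g² - 4 = -4 + g²)
h(y, r) = y (h(y, r) = y - (-4 + 2²) = y - (-4 + 4) = y - 1*0 = y + 0 = y)
h(1, 1)*8533 = 1*8533 = 8533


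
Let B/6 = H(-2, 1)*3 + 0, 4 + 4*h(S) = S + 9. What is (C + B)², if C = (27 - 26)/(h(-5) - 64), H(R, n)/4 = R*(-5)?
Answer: 2123274241/4096 ≈ 5.1838e+5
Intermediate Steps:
H(R, n) = -20*R (H(R, n) = 4*(R*(-5)) = 4*(-5*R) = -20*R)
h(S) = 5/4 + S/4 (h(S) = -1 + (S + 9)/4 = -1 + (9 + S)/4 = -1 + (9/4 + S/4) = 5/4 + S/4)
C = -1/64 (C = (27 - 26)/((5/4 + (¼)*(-5)) - 64) = 1/((5/4 - 5/4) - 64) = 1/(0 - 64) = 1/(-64) = 1*(-1/64) = -1/64 ≈ -0.015625)
B = 720 (B = 6*(-20*(-2)*3 + 0) = 6*(40*3 + 0) = 6*(120 + 0) = 6*120 = 720)
(C + B)² = (-1/64 + 720)² = (46079/64)² = 2123274241/4096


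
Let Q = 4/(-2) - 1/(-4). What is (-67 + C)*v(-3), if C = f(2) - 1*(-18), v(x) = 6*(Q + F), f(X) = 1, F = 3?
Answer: -360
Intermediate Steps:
Q = -7/4 (Q = 4*(-½) - 1*(-¼) = -2 + ¼ = -7/4 ≈ -1.7500)
v(x) = 15/2 (v(x) = 6*(-7/4 + 3) = 6*(5/4) = 15/2)
C = 19 (C = 1 - 1*(-18) = 1 + 18 = 19)
(-67 + C)*v(-3) = (-67 + 19)*(15/2) = -48*15/2 = -360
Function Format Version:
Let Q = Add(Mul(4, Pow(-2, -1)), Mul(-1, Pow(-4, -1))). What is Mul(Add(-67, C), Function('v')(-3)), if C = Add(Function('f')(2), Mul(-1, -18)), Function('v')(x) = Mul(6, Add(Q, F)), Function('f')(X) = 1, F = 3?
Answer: -360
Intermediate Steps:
Q = Rational(-7, 4) (Q = Add(Mul(4, Rational(-1, 2)), Mul(-1, Rational(-1, 4))) = Add(-2, Rational(1, 4)) = Rational(-7, 4) ≈ -1.7500)
Function('v')(x) = Rational(15, 2) (Function('v')(x) = Mul(6, Add(Rational(-7, 4), 3)) = Mul(6, Rational(5, 4)) = Rational(15, 2))
C = 19 (C = Add(1, Mul(-1, -18)) = Add(1, 18) = 19)
Mul(Add(-67, C), Function('v')(-3)) = Mul(Add(-67, 19), Rational(15, 2)) = Mul(-48, Rational(15, 2)) = -360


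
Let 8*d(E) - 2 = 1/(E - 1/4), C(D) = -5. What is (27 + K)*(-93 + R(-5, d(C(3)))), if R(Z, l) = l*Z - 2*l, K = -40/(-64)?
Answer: -250835/96 ≈ -2612.9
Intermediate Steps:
K = 5/8 (K = -40*(-1/64) = 5/8 ≈ 0.62500)
d(E) = 1/4 + 1/(8*(-1/4 + E)) (d(E) = 1/4 + 1/(8*(E - 1/4)) = 1/4 + 1/(8*(-1/4 + E)))
R(Z, l) = -2*l + Z*l (R(Z, l) = Z*l - 2*l = -2*l + Z*l)
(27 + K)*(-93 + R(-5, d(C(3)))) = (27 + 5/8)*(-93 + ((1 + 4*(-5))/(4*(-1 + 4*(-5))))*(-2 - 5)) = 221*(-93 + ((1 - 20)/(4*(-1 - 20)))*(-7))/8 = 221*(-93 + ((1/4)*(-19)/(-21))*(-7))/8 = 221*(-93 + ((1/4)*(-1/21)*(-19))*(-7))/8 = 221*(-93 + (19/84)*(-7))/8 = 221*(-93 - 19/12)/8 = (221/8)*(-1135/12) = -250835/96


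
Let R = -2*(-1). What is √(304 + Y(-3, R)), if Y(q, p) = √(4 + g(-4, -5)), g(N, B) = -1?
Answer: √(304 + √3) ≈ 17.485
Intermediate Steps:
R = 2
Y(q, p) = √3 (Y(q, p) = √(4 - 1) = √3)
√(304 + Y(-3, R)) = √(304 + √3)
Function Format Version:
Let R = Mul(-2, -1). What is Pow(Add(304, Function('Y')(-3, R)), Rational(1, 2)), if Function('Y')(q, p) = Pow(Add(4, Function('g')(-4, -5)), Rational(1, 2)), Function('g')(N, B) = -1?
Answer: Pow(Add(304, Pow(3, Rational(1, 2))), Rational(1, 2)) ≈ 17.485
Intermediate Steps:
R = 2
Function('Y')(q, p) = Pow(3, Rational(1, 2)) (Function('Y')(q, p) = Pow(Add(4, -1), Rational(1, 2)) = Pow(3, Rational(1, 2)))
Pow(Add(304, Function('Y')(-3, R)), Rational(1, 2)) = Pow(Add(304, Pow(3, Rational(1, 2))), Rational(1, 2))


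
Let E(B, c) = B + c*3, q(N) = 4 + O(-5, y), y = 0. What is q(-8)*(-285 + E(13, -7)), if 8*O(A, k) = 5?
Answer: -10841/8 ≈ -1355.1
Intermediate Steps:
O(A, k) = 5/8 (O(A, k) = (1/8)*5 = 5/8)
q(N) = 37/8 (q(N) = 4 + 5/8 = 37/8)
E(B, c) = B + 3*c
q(-8)*(-285 + E(13, -7)) = 37*(-285 + (13 + 3*(-7)))/8 = 37*(-285 + (13 - 21))/8 = 37*(-285 - 8)/8 = (37/8)*(-293) = -10841/8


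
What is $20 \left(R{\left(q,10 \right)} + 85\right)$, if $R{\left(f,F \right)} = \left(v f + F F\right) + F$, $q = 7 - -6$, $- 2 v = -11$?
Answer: $5330$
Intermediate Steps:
$v = \frac{11}{2}$ ($v = \left(- \frac{1}{2}\right) \left(-11\right) = \frac{11}{2} \approx 5.5$)
$q = 13$ ($q = 7 + 6 = 13$)
$R{\left(f,F \right)} = F + F^{2} + \frac{11 f}{2}$ ($R{\left(f,F \right)} = \left(\frac{11 f}{2} + F F\right) + F = \left(\frac{11 f}{2} + F^{2}\right) + F = \left(F^{2} + \frac{11 f}{2}\right) + F = F + F^{2} + \frac{11 f}{2}$)
$20 \left(R{\left(q,10 \right)} + 85\right) = 20 \left(\left(10 + 10^{2} + \frac{11}{2} \cdot 13\right) + 85\right) = 20 \left(\left(10 + 100 + \frac{143}{2}\right) + 85\right) = 20 \left(\frac{363}{2} + 85\right) = 20 \cdot \frac{533}{2} = 5330$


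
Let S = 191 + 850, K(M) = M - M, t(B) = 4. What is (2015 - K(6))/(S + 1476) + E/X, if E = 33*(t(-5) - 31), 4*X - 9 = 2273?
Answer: -2186179/2871897 ≈ -0.76123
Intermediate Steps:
X = 1141/2 (X = 9/4 + (¼)*2273 = 9/4 + 2273/4 = 1141/2 ≈ 570.50)
K(M) = 0
E = -891 (E = 33*(4 - 31) = 33*(-27) = -891)
S = 1041
(2015 - K(6))/(S + 1476) + E/X = (2015 - 1*0)/(1041 + 1476) - 891/1141/2 = (2015 + 0)/2517 - 891*2/1141 = 2015*(1/2517) - 1782/1141 = 2015/2517 - 1782/1141 = -2186179/2871897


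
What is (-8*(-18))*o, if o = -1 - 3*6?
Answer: -2736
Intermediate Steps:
o = -19 (o = -1 - 18 = -19)
(-8*(-18))*o = -8*(-18)*(-19) = 144*(-19) = -2736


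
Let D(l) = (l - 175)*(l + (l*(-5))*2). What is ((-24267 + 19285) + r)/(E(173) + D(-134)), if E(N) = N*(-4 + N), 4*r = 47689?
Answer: -1633/80804 ≈ -0.020209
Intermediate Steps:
r = 47689/4 (r = (1/4)*47689 = 47689/4 ≈ 11922.)
D(l) = -9*l*(-175 + l) (D(l) = (-175 + l)*(l - 5*l*2) = (-175 + l)*(l - 10*l) = (-175 + l)*(-9*l) = -9*l*(-175 + l))
((-24267 + 19285) + r)/(E(173) + D(-134)) = ((-24267 + 19285) + 47689/4)/(173*(-4 + 173) + 9*(-134)*(175 - 1*(-134))) = (-4982 + 47689/4)/(173*169 + 9*(-134)*(175 + 134)) = 27761/(4*(29237 + 9*(-134)*309)) = 27761/(4*(29237 - 372654)) = (27761/4)/(-343417) = (27761/4)*(-1/343417) = -1633/80804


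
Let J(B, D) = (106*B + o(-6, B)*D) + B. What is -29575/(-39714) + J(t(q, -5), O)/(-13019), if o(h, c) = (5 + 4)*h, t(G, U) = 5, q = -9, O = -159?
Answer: 22805531/517036566 ≈ 0.044108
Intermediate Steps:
o(h, c) = 9*h
J(B, D) = -54*D + 107*B (J(B, D) = (106*B + (9*(-6))*D) + B = (106*B - 54*D) + B = (-54*D + 106*B) + B = -54*D + 107*B)
-29575/(-39714) + J(t(q, -5), O)/(-13019) = -29575/(-39714) + (-54*(-159) + 107*5)/(-13019) = -29575*(-1/39714) + (8586 + 535)*(-1/13019) = 29575/39714 + 9121*(-1/13019) = 29575/39714 - 9121/13019 = 22805531/517036566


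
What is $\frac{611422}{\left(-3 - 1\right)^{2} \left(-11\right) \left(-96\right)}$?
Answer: $\frac{305711}{8448} \approx 36.187$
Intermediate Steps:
$\frac{611422}{\left(-3 - 1\right)^{2} \left(-11\right) \left(-96\right)} = \frac{611422}{\left(-4\right)^{2} \left(-11\right) \left(-96\right)} = \frac{611422}{16 \left(-11\right) \left(-96\right)} = \frac{611422}{\left(-176\right) \left(-96\right)} = \frac{611422}{16896} = 611422 \cdot \frac{1}{16896} = \frac{305711}{8448}$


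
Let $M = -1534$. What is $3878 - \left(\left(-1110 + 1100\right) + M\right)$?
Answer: $5422$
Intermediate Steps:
$3878 - \left(\left(-1110 + 1100\right) + M\right) = 3878 - \left(\left(-1110 + 1100\right) - 1534\right) = 3878 - \left(-10 - 1534\right) = 3878 - -1544 = 3878 + 1544 = 5422$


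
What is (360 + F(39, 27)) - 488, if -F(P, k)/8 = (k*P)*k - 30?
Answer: -227336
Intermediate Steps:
F(P, k) = 240 - 8*P*k² (F(P, k) = -8*((k*P)*k - 30) = -8*((P*k)*k - 30) = -8*(P*k² - 30) = -8*(-30 + P*k²) = 240 - 8*P*k²)
(360 + F(39, 27)) - 488 = (360 + (240 - 8*39*27²)) - 488 = (360 + (240 - 8*39*729)) - 488 = (360 + (240 - 227448)) - 488 = (360 - 227208) - 488 = -226848 - 488 = -227336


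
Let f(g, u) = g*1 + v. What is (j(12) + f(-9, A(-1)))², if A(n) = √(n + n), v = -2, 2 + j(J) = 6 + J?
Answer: 25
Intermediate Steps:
j(J) = 4 + J (j(J) = -2 + (6 + J) = 4 + J)
A(n) = √2*√n (A(n) = √(2*n) = √2*√n)
f(g, u) = -2 + g (f(g, u) = g*1 - 2 = g - 2 = -2 + g)
(j(12) + f(-9, A(-1)))² = ((4 + 12) + (-2 - 9))² = (16 - 11)² = 5² = 25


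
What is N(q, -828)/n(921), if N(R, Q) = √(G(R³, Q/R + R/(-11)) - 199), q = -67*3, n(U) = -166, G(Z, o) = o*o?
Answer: -√164258378/122342 ≈ -0.10476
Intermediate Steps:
G(Z, o) = o²
q = -201
N(R, Q) = √(-199 + (-R/11 + Q/R)²) (N(R, Q) = √((Q/R + R/(-11))² - 199) = √((Q/R + R*(-1/11))² - 199) = √((Q/R - R/11)² - 199) = √((-R/11 + Q/R)² - 199) = √(-199 + (-R/11 + Q/R)²))
N(q, -828)/n(921) = (√(-24079 + (-1*(-201)² + 11*(-828))²/(-201)²)/11)/(-166) = (√(-24079 + (-1*40401 - 9108)²/40401)/11)*(-1/166) = (√(-24079 + (-40401 - 9108)²/40401)/11)*(-1/166) = (√(-24079 + (1/40401)*(-49509)²)/11)*(-1/166) = (√(-24079 + (1/40401)*2451141081)/11)*(-1/166) = (√(-24079 + 272349009/4489)/11)*(-1/166) = (√(164258378/4489)/11)*(-1/166) = ((√164258378/67)/11)*(-1/166) = (√164258378/737)*(-1/166) = -√164258378/122342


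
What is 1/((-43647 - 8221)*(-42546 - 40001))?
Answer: 1/4281547796 ≈ 2.3356e-10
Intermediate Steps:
1/((-43647 - 8221)*(-42546 - 40001)) = 1/(-51868*(-82547)) = 1/4281547796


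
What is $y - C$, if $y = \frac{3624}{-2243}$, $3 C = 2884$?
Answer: $- \frac{6479684}{6729} \approx -962.95$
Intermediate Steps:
$C = \frac{2884}{3}$ ($C = \frac{1}{3} \cdot 2884 = \frac{2884}{3} \approx 961.33$)
$y = - \frac{3624}{2243}$ ($y = 3624 \left(- \frac{1}{2243}\right) = - \frac{3624}{2243} \approx -1.6157$)
$y - C = - \frac{3624}{2243} - \frac{2884}{3} = - \frac{6479684}{6729}$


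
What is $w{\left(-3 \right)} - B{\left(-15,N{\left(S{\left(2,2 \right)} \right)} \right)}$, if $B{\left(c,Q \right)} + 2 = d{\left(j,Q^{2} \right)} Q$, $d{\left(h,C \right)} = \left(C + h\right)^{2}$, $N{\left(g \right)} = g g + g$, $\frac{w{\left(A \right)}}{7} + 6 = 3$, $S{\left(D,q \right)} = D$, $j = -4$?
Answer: $-6163$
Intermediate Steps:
$w{\left(A \right)} = -21$ ($w{\left(A \right)} = -42 + 7 \cdot 3 = -42 + 21 = -21$)
$N{\left(g \right)} = g + g^{2}$ ($N{\left(g \right)} = g^{2} + g = g + g^{2}$)
$B{\left(c,Q \right)} = -2 + Q \left(-4 + Q^{2}\right)^{2}$ ($B{\left(c,Q \right)} = -2 + \left(Q^{2} - 4\right)^{2} Q = -2 + \left(-4 + Q^{2}\right)^{2} Q = -2 + Q \left(-4 + Q^{2}\right)^{2}$)
$w{\left(-3 \right)} - B{\left(-15,N{\left(S{\left(2,2 \right)} \right)} \right)} = -21 - \left(-2 + 2 \left(1 + 2\right) \left(-4 + \left(2 \left(1 + 2\right)\right)^{2}\right)^{2}\right) = -21 - \left(-2 + 2 \cdot 3 \left(-4 + \left(2 \cdot 3\right)^{2}\right)^{2}\right) = -21 - \left(-2 + 6 \left(-4 + 6^{2}\right)^{2}\right) = -21 - \left(-2 + 6 \left(-4 + 36\right)^{2}\right) = -21 - \left(-2 + 6 \cdot 32^{2}\right) = -21 - \left(-2 + 6 \cdot 1024\right) = -21 - \left(-2 + 6144\right) = -21 - 6142 = -6163$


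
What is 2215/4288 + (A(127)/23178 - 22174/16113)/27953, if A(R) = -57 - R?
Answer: 3853555681692833/7460781417834816 ≈ 0.51651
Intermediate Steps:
2215/4288 + (A(127)/23178 - 22174/16113)/27953 = 2215/4288 + ((-57 - 1*127)/23178 - 22174/16113)/27953 = 2215*(1/4288) + ((-57 - 127)*(1/23178) - 22174*1/16113)*(1/27953) = 2215/4288 + (-184*1/23178 - 22174/16113)*(1/27953) = 2215/4288 + (-92/11589 - 22174/16113)*(1/27953) = 2215/4288 - 86152294/62244519*1/27953 = 2215/4288 - 86152294/1739921039607 = 3853555681692833/7460781417834816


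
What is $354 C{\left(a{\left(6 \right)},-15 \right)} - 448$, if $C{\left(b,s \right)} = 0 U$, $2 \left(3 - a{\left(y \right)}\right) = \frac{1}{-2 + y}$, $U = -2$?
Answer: $-448$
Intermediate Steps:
$a{\left(y \right)} = 3 - \frac{1}{2 \left(-2 + y\right)}$
$C{\left(b,s \right)} = 0$ ($C{\left(b,s \right)} = 0 \left(-2\right) = 0$)
$354 C{\left(a{\left(6 \right)},-15 \right)} - 448 = 354 \cdot 0 - 448 = 0 - 448 = -448$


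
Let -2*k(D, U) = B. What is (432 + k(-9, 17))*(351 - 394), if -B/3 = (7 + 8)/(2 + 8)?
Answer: -74691/4 ≈ -18673.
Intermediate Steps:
B = -9/2 (B = -3*(7 + 8)/(2 + 8) = -45/10 = -3*3/2 = -9/2 ≈ -4.5000)
k(D, U) = 9/4 (k(D, U) = -½*(-9/2) = 9/4)
(432 + k(-9, 17))*(351 - 394) = (432 + 9/4)*(351 - 394) = (1737/4)*(-43) = -74691/4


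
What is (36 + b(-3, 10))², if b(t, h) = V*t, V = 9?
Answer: 81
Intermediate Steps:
b(t, h) = 9*t
(36 + b(-3, 10))² = (36 + 9*(-3))² = (36 - 27)² = 9² = 81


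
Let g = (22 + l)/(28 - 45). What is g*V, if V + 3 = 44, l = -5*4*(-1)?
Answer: -1722/17 ≈ -101.29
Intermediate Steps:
l = 20 (l = -20*(-1) = 20)
V = 41 (V = -3 + 44 = 41)
g = -42/17 (g = (22 + 20)/(28 - 45) = 42/(-17) = 42*(-1/17) = -42/17 ≈ -2.4706)
g*V = -42/17*41 = -1722/17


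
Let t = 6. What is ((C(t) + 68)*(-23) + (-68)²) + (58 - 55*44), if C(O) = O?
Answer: 560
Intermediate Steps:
((C(t) + 68)*(-23) + (-68)²) + (58 - 55*44) = ((6 + 68)*(-23) + (-68)²) + (58 - 55*44) = (74*(-23) + 4624) + (58 - 2420) = (-1702 + 4624) - 2362 = 2922 - 2362 = 560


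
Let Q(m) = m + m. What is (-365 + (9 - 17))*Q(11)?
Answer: -8206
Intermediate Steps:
Q(m) = 2*m
(-365 + (9 - 17))*Q(11) = (-365 + (9 - 17))*(2*11) = (-365 - 8)*22 = -373*22 = -8206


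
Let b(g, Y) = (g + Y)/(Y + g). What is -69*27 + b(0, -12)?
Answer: -1862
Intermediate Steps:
b(g, Y) = 1 (b(g, Y) = (Y + g)/(Y + g) = 1)
-69*27 + b(0, -12) = -69*27 + 1 = -1863 + 1 = -1862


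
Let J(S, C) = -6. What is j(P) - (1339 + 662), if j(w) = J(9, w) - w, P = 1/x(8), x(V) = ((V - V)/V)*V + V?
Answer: -16057/8 ≈ -2007.1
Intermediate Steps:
x(V) = V (x(V) = (0/V)*V + V = 0*V + V = 0 + V = V)
P = ⅛ (P = 1/8 = ⅛ ≈ 0.12500)
j(w) = -6 - w
j(P) - (1339 + 662) = (-6 - 1*⅛) - (1339 + 662) = (-6 - ⅛) - 1*2001 = -49/8 - 2001 = -16057/8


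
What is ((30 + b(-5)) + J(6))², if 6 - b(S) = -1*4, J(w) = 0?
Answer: 1600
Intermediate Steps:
b(S) = 10 (b(S) = 6 - (-1)*4 = 6 - 1*(-4) = 6 + 4 = 10)
((30 + b(-5)) + J(6))² = ((30 + 10) + 0)² = (40 + 0)² = 40² = 1600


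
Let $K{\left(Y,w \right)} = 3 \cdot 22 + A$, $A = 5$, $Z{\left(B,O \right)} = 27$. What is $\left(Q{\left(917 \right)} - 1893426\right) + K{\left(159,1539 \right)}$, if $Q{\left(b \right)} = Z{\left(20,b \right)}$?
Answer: $-1893328$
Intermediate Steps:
$Q{\left(b \right)} = 27$
$K{\left(Y,w \right)} = 71$ ($K{\left(Y,w \right)} = 3 \cdot 22 + 5 = 66 + 5 = 71$)
$\left(Q{\left(917 \right)} - 1893426\right) + K{\left(159,1539 \right)} = \left(27 - 1893426\right) + 71 = -1893399 + 71 = -1893328$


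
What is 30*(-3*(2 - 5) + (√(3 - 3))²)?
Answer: 270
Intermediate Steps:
30*(-3*(2 - 5) + (√(3 - 3))²) = 30*(-3*(-3) + (√0)²) = 30*(9 + 0²) = 30*(9 + 0) = 30*9 = 270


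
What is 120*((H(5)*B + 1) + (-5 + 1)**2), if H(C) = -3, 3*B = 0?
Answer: 2040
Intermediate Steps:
B = 0 (B = (1/3)*0 = 0)
120*((H(5)*B + 1) + (-5 + 1)**2) = 120*((-3*0 + 1) + (-5 + 1)**2) = 120*((0 + 1) + (-4)**2) = 120*(1 + 16) = 120*17 = 2040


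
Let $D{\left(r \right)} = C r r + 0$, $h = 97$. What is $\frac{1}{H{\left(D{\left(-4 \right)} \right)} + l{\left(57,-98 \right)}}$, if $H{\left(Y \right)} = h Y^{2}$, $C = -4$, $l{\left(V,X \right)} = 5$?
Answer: $\frac{1}{397317} \approx 2.5169 \cdot 10^{-6}$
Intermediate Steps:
$D{\left(r \right)} = - 4 r^{2}$ ($D{\left(r \right)} = - 4 r r + 0 = - 4 r^{2} + 0 = - 4 r^{2}$)
$H{\left(Y \right)} = 97 Y^{2}$
$\frac{1}{H{\left(D{\left(-4 \right)} \right)} + l{\left(57,-98 \right)}} = \frac{1}{97 \left(- 4 \left(-4\right)^{2}\right)^{2} + 5} = \frac{1}{97 \left(\left(-4\right) 16\right)^{2} + 5} = \frac{1}{97 \left(-64\right)^{2} + 5} = \frac{1}{97 \cdot 4096 + 5} = \frac{1}{397312 + 5} = \frac{1}{397317}$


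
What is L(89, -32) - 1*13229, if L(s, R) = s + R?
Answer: -13172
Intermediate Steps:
L(s, R) = R + s
L(89, -32) - 1*13229 = (-32 + 89) - 1*13229 = 57 - 13229 = -13172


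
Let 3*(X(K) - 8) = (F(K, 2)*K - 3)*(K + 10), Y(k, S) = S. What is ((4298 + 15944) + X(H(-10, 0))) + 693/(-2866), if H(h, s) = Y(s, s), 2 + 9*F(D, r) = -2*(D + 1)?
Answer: 58007147/2866 ≈ 20240.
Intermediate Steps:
F(D, r) = -4/9 - 2*D/9 (F(D, r) = -2/9 + (-2*(D + 1))/9 = -2/9 + (-2*(1 + D))/9 = -2/9 + (-2 - 2*D)/9 = -2/9 + (-2/9 - 2*D/9) = -4/9 - 2*D/9)
H(h, s) = s
X(K) = 8 + (-3 + K*(-4/9 - 2*K/9))*(10 + K)/3 (X(K) = 8 + (((-4/9 - 2*K/9)*K - 3)*(K + 10))/3 = 8 + ((K*(-4/9 - 2*K/9) - 3)*(10 + K))/3 = 8 + ((-3 + K*(-4/9 - 2*K/9))*(10 + K))/3 = 8 + (-3 + K*(-4/9 - 2*K/9))*(10 + K)/3)
((4298 + 15944) + X(H(-10, 0))) + 693/(-2866) = ((4298 + 15944) + (-2 - 67/27*0 - 8/9*0² - 2/27*0³)) + 693/(-2866) = (20242 + (-2 + 0 - 8/9*0 - 2/27*0)) + 693*(-1/2866) = (20242 + (-2 + 0 + 0 + 0)) - 693/2866 = (20242 - 2) - 693/2866 = 20240 - 693/2866 = 58007147/2866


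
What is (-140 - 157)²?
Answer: 88209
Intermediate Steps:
(-140 - 157)² = (-297)² = 88209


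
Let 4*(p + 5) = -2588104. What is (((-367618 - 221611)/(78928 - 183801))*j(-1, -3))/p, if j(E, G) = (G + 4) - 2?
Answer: 589229/67856082063 ≈ 8.6835e-6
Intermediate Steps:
p = -647031 (p = -5 + (¼)*(-2588104) = -5 - 647026 = -647031)
j(E, G) = 2 + G (j(E, G) = (4 + G) - 2 = 2 + G)
(((-367618 - 221611)/(78928 - 183801))*j(-1, -3))/p = (((-367618 - 221611)/(78928 - 183801))*(2 - 3))/(-647031) = (-589229/(-104873)*(-1))*(-1/647031) = (-589229*(-1/104873)*(-1))*(-1/647031) = ((589229/104873)*(-1))*(-1/647031) = -589229/104873*(-1/647031) = 589229/67856082063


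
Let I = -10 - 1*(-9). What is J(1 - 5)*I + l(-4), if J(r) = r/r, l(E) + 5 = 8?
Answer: 2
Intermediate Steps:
l(E) = 3 (l(E) = -5 + 8 = 3)
I = -1 (I = -10 + 9 = -1)
J(r) = 1
J(1 - 5)*I + l(-4) = 1*(-1) + 3 = -1 + 3 = 2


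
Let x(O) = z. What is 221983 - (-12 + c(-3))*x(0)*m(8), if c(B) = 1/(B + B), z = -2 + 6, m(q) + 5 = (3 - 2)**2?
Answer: 665365/3 ≈ 2.2179e+5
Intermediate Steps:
m(q) = -4 (m(q) = -5 + (3 - 2)**2 = -5 + 1**2 = -5 + 1 = -4)
z = 4
c(B) = 1/(2*B)
x(O) = 4
221983 - (-12 + c(-3))*x(0)*m(8) = 221983 - (-12 + (1/2)/(-3))*4*(-4) = 221983 - (-12 + (1/2)*(-1/3))*4*(-4) = 221983 - (-12 - 1/6)*4*(-4) = 221983 - (-73/6*4)*(-4) = 221983 - (-146)*(-4)/3 = 221983 - 1*584/3 = 221983 - 584/3 = 665365/3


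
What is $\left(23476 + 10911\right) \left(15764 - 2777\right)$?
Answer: $446583969$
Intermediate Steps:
$\left(23476 + 10911\right) \left(15764 - 2777\right) = 34387 \cdot 12987 = 446583969$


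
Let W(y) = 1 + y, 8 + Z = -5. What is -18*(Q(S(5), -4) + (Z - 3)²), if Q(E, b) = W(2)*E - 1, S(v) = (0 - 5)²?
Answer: -5940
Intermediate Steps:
Z = -13 (Z = -8 - 5 = -13)
S(v) = 25 (S(v) = (-5)² = 25)
Q(E, b) = -1 + 3*E (Q(E, b) = (1 + 2)*E - 1 = 3*E - 1 = -1 + 3*E)
-18*(Q(S(5), -4) + (Z - 3)²) = -18*((-1 + 3*25) + (-13 - 3)²) = -18*((-1 + 75) + (-16)²) = -18*(74 + 256) = -18*330 = -5940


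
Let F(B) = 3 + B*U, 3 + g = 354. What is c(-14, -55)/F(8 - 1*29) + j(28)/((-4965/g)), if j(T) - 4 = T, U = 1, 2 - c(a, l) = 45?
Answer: 3773/29790 ≈ 0.12665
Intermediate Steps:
g = 351 (g = -3 + 354 = 351)
c(a, l) = -43 (c(a, l) = 2 - 1*45 = 2 - 45 = -43)
j(T) = 4 + T
F(B) = 3 + B (F(B) = 3 + B*1 = 3 + B)
c(-14, -55)/F(8 - 1*29) + j(28)/((-4965/g)) = -43/(3 + (8 - 1*29)) + (4 + 28)/((-4965/351)) = -43/(3 + (8 - 29)) + 32/((-4965*1/351)) = -43/(3 - 21) + 32/(-1655/117) = -43/(-18) + 32*(-117/1655) = -43*(-1/18) - 3744/1655 = 43/18 - 3744/1655 = 3773/29790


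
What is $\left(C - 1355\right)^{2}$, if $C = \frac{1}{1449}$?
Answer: $\frac{3854915999236}{2099601} \approx 1.836 \cdot 10^{6}$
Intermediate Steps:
$C = \frac{1}{1449} \approx 0.00069013$
$\left(C - 1355\right)^{2} = \left(\frac{1}{1449} - 1355\right)^{2} = \left(- \frac{1963394}{1449}\right)^{2} = \frac{3854915999236}{2099601}$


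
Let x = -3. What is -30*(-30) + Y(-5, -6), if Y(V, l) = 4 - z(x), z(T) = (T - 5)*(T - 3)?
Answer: 856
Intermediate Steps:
z(T) = (-5 + T)*(-3 + T)
Y(V, l) = -44 (Y(V, l) = 4 - (15 + (-3)² - 8*(-3)) = 4 - (15 + 9 + 24) = 4 - 1*48 = 4 - 48 = -44)
-30*(-30) + Y(-5, -6) = -30*(-30) - 44 = 900 - 44 = 856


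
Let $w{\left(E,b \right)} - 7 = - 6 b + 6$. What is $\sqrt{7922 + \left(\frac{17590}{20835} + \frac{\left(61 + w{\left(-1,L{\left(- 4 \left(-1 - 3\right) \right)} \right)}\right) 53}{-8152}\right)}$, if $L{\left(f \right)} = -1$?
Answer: $\frac{\sqrt{15871042941091886}}{1415391} \approx 89.007$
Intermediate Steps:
$w{\left(E,b \right)} = 13 - 6 b$ ($w{\left(E,b \right)} = 7 - \left(-6 + 6 b\right) = 13 - 6 b$)
$\sqrt{7922 + \left(\frac{17590}{20835} + \frac{\left(61 + w{\left(-1,L{\left(- 4 \left(-1 - 3\right) \right)} \right)}\right) 53}{-8152}\right)} = \sqrt{7922 + \left(\frac{17590}{20835} + \frac{\left(61 + \left(13 - -6\right)\right) 53}{-8152}\right)} = \sqrt{7922 + \left(17590 \cdot \frac{1}{20835} + \left(61 + \left(13 + 6\right)\right) 53 \left(- \frac{1}{8152}\right)\right)} = \sqrt{7922 + \left(\frac{3518}{4167} + \left(61 + 19\right) 53 \left(- \frac{1}{8152}\right)\right)} = \sqrt{7922 + \left(\frac{3518}{4167} + 80 \cdot 53 \left(- \frac{1}{8152}\right)\right)} = \sqrt{7922 + \left(\frac{3518}{4167} + 4240 \left(- \frac{1}{8152}\right)\right)} = \sqrt{7922 + \left(\frac{3518}{4167} - \frac{530}{1019}\right)} = \sqrt{7922 + \frac{1376332}{4246173}} = \sqrt{\frac{33639558838}{4246173}} = \frac{\sqrt{15871042941091886}}{1415391}$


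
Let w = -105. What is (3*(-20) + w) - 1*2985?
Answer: -3150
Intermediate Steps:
(3*(-20) + w) - 1*2985 = (3*(-20) - 105) - 1*2985 = (-60 - 105) - 2985 = -165 - 2985 = -3150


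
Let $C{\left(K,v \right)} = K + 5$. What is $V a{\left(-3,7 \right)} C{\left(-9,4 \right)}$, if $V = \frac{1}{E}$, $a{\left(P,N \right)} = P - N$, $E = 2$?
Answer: $20$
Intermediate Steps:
$V = \frac{1}{2} \approx 0.5$
$C{\left(K,v \right)} = 5 + K$
$V a{\left(-3,7 \right)} C{\left(-9,4 \right)} = \frac{-3 - 7}{2} \left(5 - 9\right) = \frac{-3 - 7}{2} \left(-4\right) = \frac{1}{2} \left(-10\right) \left(-4\right) = \left(-5\right) \left(-4\right) = 20$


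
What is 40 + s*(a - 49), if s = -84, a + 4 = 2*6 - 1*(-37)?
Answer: 376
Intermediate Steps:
a = 45 (a = -4 + (2*6 - 1*(-37)) = -4 + (12 + 37) = -4 + 49 = 45)
40 + s*(a - 49) = 40 - 84*(45 - 49) = 40 - 84*(-4) = 40 + 336 = 376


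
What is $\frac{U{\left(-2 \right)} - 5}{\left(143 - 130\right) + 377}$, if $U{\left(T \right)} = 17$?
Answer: $\frac{2}{65} \approx 0.030769$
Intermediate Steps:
$\frac{U{\left(-2 \right)} - 5}{\left(143 - 130\right) + 377} = \frac{17 - 5}{\left(143 - 130\right) + 377} = \frac{12}{13 + 377} = \frac{12}{390} = 12 \cdot \frac{1}{390} = \frac{2}{65}$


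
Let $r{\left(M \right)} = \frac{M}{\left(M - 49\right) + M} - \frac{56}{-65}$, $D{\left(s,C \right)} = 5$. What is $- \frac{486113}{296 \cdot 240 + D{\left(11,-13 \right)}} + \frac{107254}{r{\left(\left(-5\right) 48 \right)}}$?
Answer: $\frac{130993458455619}{1606469540} \approx 81541.0$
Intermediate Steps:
$r{\left(M \right)} = \frac{56}{65} + \frac{M}{-49 + 2 M}$ ($r{\left(M \right)} = \frac{M}{\left(-49 + M\right) + M} - - \frac{56}{65} = \frac{M}{-49 + 2 M} + \frac{56}{65} = \frac{56}{65} + \frac{M}{-49 + 2 M}$)
$- \frac{486113}{296 \cdot 240 + D{\left(11,-13 \right)}} + \frac{107254}{r{\left(\left(-5\right) 48 \right)}} = - \frac{486113}{296 \cdot 240 + 5} + \frac{107254}{\frac{1}{65} \frac{1}{-49 + 2 \left(\left(-5\right) 48\right)} \left(-2744 + 177 \left(\left(-5\right) 48\right)\right)} = - \frac{486113}{71040 + 5} + \frac{107254}{\frac{1}{65} \frac{1}{-49 + 2 \left(-240\right)} \left(-2744 + 177 \left(-240\right)\right)} = - \frac{486113}{71045} + \frac{107254}{\frac{1}{65} \frac{1}{-49 - 480} \left(-2744 - 42480\right)} = \left(-486113\right) \frac{1}{71045} + \frac{107254}{\frac{1}{65} \frac{1}{-529} \left(-45224\right)} = - \frac{486113}{71045} + \frac{107254}{\frac{1}{65} \left(- \frac{1}{529}\right) \left(-45224\right)} = - \frac{486113}{71045} + \frac{107254}{\frac{45224}{34385}} = - \frac{486113}{71045} + 107254 \cdot \frac{34385}{45224} = - \frac{486113}{71045} + \frac{1843964395}{22612} = \frac{130993458455619}{1606469540}$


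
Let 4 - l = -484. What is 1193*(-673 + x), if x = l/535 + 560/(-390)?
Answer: -16765316089/20865 ≈ -8.0351e+5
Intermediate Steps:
l = 488 (l = 4 - 1*(-484) = 4 + 484 = 488)
x = -10928/20865 (x = 488/535 + 560/(-390) = 488*(1/535) + 560*(-1/390) = 488/535 - 56/39 = -10928/20865 ≈ -0.52375)
1193*(-673 + x) = 1193*(-673 - 10928/20865) = 1193*(-14053073/20865) = -16765316089/20865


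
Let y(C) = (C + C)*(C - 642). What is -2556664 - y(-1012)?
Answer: -5904360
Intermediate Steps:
y(C) = 2*C*(-642 + C) (y(C) = (2*C)*(-642 + C) = 2*C*(-642 + C))
-2556664 - y(-1012) = -2556664 - 2*(-1012)*(-642 - 1012) = -2556664 - 2*(-1012)*(-1654) = -2556664 - 1*3347696 = -2556664 - 3347696 = -5904360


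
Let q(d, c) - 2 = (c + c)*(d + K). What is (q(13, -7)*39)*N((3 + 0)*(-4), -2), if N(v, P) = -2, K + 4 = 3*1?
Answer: 12948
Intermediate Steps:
K = -1 (K = -4 + 3*1 = -4 + 3 = -1)
q(d, c) = 2 + 2*c*(-1 + d) (q(d, c) = 2 + (c + c)*(d - 1) = 2 + (2*c)*(-1 + d) = 2 + 2*c*(-1 + d))
(q(13, -7)*39)*N((3 + 0)*(-4), -2) = ((2 - 2*(-7) + 2*(-7)*13)*39)*(-2) = ((2 + 14 - 182)*39)*(-2) = -166*39*(-2) = -6474*(-2) = 12948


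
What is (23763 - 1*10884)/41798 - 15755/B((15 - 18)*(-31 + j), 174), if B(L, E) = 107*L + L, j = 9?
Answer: -283362989/148968072 ≈ -1.9022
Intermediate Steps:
B(L, E) = 108*L
(23763 - 1*10884)/41798 - 15755/B((15 - 18)*(-31 + j), 174) = (23763 - 1*10884)/41798 - 15755*1/(108*(-31 + 9)*(15 - 18)) = (23763 - 10884)*(1/41798) - 15755/(108*(-3*(-22))) = 12879*(1/41798) - 15755/(108*66) = 12879/41798 - 15755/7128 = -283362989/148968072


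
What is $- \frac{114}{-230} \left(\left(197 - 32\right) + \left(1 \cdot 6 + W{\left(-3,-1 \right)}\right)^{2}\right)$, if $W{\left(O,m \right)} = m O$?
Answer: $\frac{14022}{115} \approx 121.93$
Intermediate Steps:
$W{\left(O,m \right)} = O m$
$- \frac{114}{-230} \left(\left(197 - 32\right) + \left(1 \cdot 6 + W{\left(-3,-1 \right)}\right)^{2}\right) = - \frac{114}{-230} \left(\left(197 - 32\right) + \left(1 \cdot 6 - -3\right)^{2}\right) = \left(-114\right) \left(- \frac{1}{230}\right) \left(165 + \left(6 + 3\right)^{2}\right) = \frac{57 \left(165 + 9^{2}\right)}{115} = \frac{57 \left(165 + 81\right)}{115} = \frac{57}{115} \cdot 246 = \frac{14022}{115}$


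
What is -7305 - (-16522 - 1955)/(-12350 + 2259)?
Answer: -73733232/10091 ≈ -7306.8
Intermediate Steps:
-7305 - (-16522 - 1955)/(-12350 + 2259) = -7305 - (-18477)/(-10091) = -7305 - (-18477)*(-1)/10091 = -7305 - 1*18477/10091 = -7305 - 18477/10091 = -73733232/10091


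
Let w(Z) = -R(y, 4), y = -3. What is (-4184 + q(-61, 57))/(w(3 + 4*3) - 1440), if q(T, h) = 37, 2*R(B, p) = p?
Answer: 4147/1442 ≈ 2.8759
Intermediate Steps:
R(B, p) = p/2
w(Z) = -2 (w(Z) = -4/2 = -1*2 = -2)
(-4184 + q(-61, 57))/(w(3 + 4*3) - 1440) = (-4184 + 37)/(-2 - 1440) = -4147/(-1442) = -4147*(-1/1442) = 4147/1442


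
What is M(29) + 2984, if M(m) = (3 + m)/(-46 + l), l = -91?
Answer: 408776/137 ≈ 2983.8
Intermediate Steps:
M(m) = -3/137 - m/137 (M(m) = (3 + m)/(-46 - 91) = (3 + m)/(-137) = (3 + m)*(-1/137) = -3/137 - m/137)
M(29) + 2984 = (-3/137 - 1/137*29) + 2984 = (-3/137 - 29/137) + 2984 = -32/137 + 2984 = 408776/137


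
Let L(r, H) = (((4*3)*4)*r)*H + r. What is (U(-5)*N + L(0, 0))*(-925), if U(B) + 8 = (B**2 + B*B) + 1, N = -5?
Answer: 198875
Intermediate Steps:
L(r, H) = r + 48*H*r (L(r, H) = ((12*4)*r)*H + r = (48*r)*H + r = 48*H*r + r = r + 48*H*r)
U(B) = -7 + 2*B**2 (U(B) = -8 + ((B**2 + B*B) + 1) = -8 + ((B**2 + B**2) + 1) = -8 + (2*B**2 + 1) = -8 + (1 + 2*B**2) = -7 + 2*B**2)
(U(-5)*N + L(0, 0))*(-925) = ((-7 + 2*(-5)**2)*(-5) + 0*(1 + 48*0))*(-925) = ((-7 + 2*25)*(-5) + 0*(1 + 0))*(-925) = ((-7 + 50)*(-5) + 0*1)*(-925) = (43*(-5) + 0)*(-925) = (-215 + 0)*(-925) = -215*(-925) = 198875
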